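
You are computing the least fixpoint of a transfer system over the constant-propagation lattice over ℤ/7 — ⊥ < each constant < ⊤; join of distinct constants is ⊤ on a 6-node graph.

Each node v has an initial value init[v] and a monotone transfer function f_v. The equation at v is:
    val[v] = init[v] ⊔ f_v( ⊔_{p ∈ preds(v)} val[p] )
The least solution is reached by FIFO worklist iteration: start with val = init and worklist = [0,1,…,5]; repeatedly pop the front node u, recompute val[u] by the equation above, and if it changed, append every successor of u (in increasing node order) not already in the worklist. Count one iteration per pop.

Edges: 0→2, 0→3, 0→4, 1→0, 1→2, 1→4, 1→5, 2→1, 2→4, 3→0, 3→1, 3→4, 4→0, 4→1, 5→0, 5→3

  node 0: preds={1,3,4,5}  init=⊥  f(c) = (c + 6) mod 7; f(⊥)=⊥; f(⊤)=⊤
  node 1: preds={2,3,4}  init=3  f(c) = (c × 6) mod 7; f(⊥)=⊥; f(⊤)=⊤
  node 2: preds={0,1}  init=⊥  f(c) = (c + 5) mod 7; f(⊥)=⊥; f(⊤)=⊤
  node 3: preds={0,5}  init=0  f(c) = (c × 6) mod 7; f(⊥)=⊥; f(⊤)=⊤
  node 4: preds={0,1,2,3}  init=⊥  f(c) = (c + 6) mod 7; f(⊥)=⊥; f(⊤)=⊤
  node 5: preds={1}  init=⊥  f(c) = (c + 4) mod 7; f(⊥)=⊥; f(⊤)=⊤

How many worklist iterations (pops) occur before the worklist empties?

9

Trace (9 dequeues):
  [1] u=0 | in ⊤ | out ⊤ | prev ⊥ | push {}
  [2] u=1 | in 0 | out ⊤ | prev 3 | push {0}
  [3] u=2 | in ⊤ | out ⊤ | prev ⊥ | push {1}
  [4] u=3 | in ⊤ | out ⊤ | prev 0 | push {}
  [5] u=4 | in ⊤ | out ⊤ | prev ⊥ | push {}
  [6] u=5 | in ⊤ | out ⊤ | prev ⊥ | push {3}
  [7] u=0 | in ⊤ | out ⊤ | ==
  [8] u=1 | in ⊤ | out ⊤ | ==
  [9] u=3 | in ⊤ | out ⊤ | ==

Converged values:
  [0] ⊤
  [1] ⊤
  [2] ⊤
  [3] ⊤
  [4] ⊤
  [5] ⊤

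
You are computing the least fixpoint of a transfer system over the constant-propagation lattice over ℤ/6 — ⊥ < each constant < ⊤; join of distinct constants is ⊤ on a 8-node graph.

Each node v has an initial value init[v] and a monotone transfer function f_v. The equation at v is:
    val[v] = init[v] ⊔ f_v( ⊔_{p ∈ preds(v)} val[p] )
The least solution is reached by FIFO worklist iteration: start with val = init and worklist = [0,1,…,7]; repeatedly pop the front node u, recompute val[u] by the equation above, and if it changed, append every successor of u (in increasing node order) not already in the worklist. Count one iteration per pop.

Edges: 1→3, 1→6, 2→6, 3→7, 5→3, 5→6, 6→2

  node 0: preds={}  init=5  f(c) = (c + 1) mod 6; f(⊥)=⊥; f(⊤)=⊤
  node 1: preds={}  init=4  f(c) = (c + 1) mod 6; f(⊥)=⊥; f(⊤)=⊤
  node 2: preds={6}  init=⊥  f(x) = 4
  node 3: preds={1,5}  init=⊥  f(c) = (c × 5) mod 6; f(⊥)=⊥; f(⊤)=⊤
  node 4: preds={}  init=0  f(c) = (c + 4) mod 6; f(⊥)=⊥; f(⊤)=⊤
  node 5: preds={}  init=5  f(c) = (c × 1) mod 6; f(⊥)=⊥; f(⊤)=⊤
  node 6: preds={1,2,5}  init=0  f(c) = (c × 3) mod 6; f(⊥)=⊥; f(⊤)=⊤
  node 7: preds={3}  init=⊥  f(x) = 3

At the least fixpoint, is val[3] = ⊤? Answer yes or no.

yes

Trace (9 dequeues):
  [1] u=0 | in ⊥ | out 5 | ==
  [2] u=1 | in ⊥ | out 4 | ==
  [3] u=2 | in 0 | out 4 | prev ⊥ | push {}
  [4] u=3 | in ⊤ | out ⊤ | prev ⊥ | push {}
  [5] u=4 | in ⊥ | out 0 | ==
  [6] u=5 | in ⊥ | out 5 | ==
  [7] u=6 | in ⊤ | out ⊤ | prev 0 | push {2}
  [8] u=7 | in ⊤ | out 3 | prev ⊥ | push {}
  [9] u=2 | in ⊤ | out 4 | ==

Converged values:
  [0] 5
  [1] 4
  [2] 4
  [3] ⊤
  [4] 0
  [5] 5
  [6] ⊤
  [7] 3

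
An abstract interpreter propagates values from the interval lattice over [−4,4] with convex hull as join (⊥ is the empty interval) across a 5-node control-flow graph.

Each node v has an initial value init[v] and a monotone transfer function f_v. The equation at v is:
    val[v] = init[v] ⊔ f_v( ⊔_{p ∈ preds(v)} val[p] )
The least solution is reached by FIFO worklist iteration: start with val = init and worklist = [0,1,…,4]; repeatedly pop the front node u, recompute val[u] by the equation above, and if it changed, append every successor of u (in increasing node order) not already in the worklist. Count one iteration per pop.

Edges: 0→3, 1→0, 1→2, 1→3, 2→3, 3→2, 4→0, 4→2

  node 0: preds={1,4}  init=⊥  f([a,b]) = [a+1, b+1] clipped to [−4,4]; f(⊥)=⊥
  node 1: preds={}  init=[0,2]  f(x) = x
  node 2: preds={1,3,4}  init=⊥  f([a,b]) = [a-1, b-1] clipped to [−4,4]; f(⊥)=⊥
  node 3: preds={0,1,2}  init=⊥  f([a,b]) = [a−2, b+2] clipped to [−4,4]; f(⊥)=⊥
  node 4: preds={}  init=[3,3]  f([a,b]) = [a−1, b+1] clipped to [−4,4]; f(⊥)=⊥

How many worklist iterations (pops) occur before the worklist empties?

Worklist (8 pops):
  #1 pop 0: in=[0,3] → [1,4] (was ⊥); enqueue []
  #2 pop 1: in=⊥ → [0,2] (no change)
  #3 pop 2: in=[0,3] → [-1,2] (was ⊥); enqueue []
  #4 pop 3: in=[-1,4] → [-3,4] (was ⊥); enqueue [2]
  #5 pop 4: in=⊥ → [3,3] (no change)
  #6 pop 2: in=[-3,4] → [-4,3] (was [-1,2]); enqueue [3]
  #7 pop 3: in=[-4,4] → [-4,4] (was [-3,4]); enqueue [2]
  #8 pop 2: in=[-4,4] → [-4,3] (no change)

Fixpoint:
  val[0] = [1,4]
  val[1] = [0,2]
  val[2] = [-4,3]
  val[3] = [-4,4]
  val[4] = [3,3]

8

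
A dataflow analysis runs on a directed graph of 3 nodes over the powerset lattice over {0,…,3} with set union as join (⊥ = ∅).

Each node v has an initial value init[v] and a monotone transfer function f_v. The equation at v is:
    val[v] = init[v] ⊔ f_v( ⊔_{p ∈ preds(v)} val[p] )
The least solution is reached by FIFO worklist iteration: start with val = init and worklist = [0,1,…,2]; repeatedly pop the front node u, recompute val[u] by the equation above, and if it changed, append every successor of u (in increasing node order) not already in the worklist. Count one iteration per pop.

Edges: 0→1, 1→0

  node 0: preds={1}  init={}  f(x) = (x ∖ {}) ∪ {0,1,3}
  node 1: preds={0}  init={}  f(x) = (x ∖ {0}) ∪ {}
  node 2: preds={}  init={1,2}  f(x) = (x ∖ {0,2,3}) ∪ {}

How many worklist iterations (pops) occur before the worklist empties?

Iteration log — 4 steps:
  step 1. node 0  ⊔preds={}  new={0,1,3}  old={}  +wl: 
  step 2. node 1  ⊔preds={0,1,3}  new={1,3}  old={}  +wl: 0
  step 3. node 2  ⊔preds={}  new={1,2}  stable
  step 4. node 0  ⊔preds={1,3}  new={0,1,3}  stable

Least fixpoint reached:
  node 0: {0,1,3}
  node 1: {1,3}
  node 2: {1,2}

4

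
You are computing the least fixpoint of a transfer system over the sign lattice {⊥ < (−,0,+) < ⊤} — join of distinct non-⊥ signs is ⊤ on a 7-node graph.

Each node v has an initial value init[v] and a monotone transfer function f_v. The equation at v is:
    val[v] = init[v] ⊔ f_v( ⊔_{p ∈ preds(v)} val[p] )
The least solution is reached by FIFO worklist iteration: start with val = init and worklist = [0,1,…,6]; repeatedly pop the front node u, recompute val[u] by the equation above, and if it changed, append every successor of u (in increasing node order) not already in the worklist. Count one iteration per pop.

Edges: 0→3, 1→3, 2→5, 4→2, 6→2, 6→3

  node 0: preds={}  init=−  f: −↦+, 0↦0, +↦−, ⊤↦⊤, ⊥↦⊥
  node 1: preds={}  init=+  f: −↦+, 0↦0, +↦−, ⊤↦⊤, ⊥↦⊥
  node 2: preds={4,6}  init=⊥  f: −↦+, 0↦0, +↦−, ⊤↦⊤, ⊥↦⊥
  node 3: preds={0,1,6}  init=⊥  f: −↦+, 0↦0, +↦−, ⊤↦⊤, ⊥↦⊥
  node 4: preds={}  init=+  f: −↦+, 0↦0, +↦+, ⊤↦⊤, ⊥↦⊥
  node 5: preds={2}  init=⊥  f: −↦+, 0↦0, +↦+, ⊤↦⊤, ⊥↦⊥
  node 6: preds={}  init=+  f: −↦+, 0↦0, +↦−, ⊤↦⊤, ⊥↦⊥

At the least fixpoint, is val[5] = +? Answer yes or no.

Iteration log — 7 steps:
  step 1. node 0  ⊔preds=⊥  new=−  stable
  step 2. node 1  ⊔preds=⊥  new=+  stable
  step 3. node 2  ⊔preds=+  new=−  old=⊥  +wl: 
  step 4. node 3  ⊔preds=⊤  new=⊤  old=⊥  +wl: 
  step 5. node 4  ⊔preds=⊥  new=+  stable
  step 6. node 5  ⊔preds=−  new=+  old=⊥  +wl: 
  step 7. node 6  ⊔preds=⊥  new=+  stable

Least fixpoint reached:
  node 0: −
  node 1: +
  node 2: −
  node 3: ⊤
  node 4: +
  node 5: +
  node 6: +

yes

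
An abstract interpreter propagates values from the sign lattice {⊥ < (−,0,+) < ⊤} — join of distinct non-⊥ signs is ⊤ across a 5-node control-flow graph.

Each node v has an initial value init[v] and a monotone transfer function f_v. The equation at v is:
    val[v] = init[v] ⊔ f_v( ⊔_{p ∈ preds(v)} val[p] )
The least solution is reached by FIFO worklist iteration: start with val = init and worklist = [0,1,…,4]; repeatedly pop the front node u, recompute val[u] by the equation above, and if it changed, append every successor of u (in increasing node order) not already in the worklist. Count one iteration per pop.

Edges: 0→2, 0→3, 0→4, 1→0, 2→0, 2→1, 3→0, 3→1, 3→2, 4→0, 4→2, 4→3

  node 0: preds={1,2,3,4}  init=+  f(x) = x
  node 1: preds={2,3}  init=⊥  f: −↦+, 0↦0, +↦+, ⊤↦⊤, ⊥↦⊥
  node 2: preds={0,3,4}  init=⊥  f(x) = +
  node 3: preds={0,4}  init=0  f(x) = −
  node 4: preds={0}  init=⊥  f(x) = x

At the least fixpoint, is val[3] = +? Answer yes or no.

Iteration log — 10 steps:
  step 1. node 0  ⊔preds=0  new=⊤  old=+  +wl: 
  step 2. node 1  ⊔preds=0  new=0  old=⊥  +wl: 0
  step 3. node 2  ⊔preds=⊤  new=+  old=⊥  +wl: 1
  step 4. node 3  ⊔preds=⊤  new=⊤  old=0  +wl: 2
  step 5. node 4  ⊔preds=⊤  new=⊤  old=⊥  +wl: 3
  step 6. node 0  ⊔preds=⊤  new=⊤  stable
  step 7. node 1  ⊔preds=⊤  new=⊤  old=0  +wl: 0
  step 8. node 2  ⊔preds=⊤  new=+  stable
  step 9. node 3  ⊔preds=⊤  new=⊤  stable
  step 10. node 0  ⊔preds=⊤  new=⊤  stable

Least fixpoint reached:
  node 0: ⊤
  node 1: ⊤
  node 2: +
  node 3: ⊤
  node 4: ⊤

no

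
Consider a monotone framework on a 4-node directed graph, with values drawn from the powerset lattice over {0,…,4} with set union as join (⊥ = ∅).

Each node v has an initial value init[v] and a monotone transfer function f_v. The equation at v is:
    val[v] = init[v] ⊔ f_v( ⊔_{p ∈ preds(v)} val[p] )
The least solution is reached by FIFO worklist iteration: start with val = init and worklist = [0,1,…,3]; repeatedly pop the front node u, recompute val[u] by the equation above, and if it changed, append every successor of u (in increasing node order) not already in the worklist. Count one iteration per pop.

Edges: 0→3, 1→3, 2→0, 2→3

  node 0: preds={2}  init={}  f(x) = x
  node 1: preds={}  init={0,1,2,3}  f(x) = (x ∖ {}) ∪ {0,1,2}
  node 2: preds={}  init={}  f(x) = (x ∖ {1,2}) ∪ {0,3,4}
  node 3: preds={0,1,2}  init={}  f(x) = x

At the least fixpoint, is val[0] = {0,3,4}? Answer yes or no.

Worklist (6 pops):
  #1 pop 0: in={} → {} (no change)
  #2 pop 1: in={} → {0,1,2,3} (no change)
  #3 pop 2: in={} → {0,3,4} (was {}); enqueue [0]
  #4 pop 3: in={0,1,2,3,4} → {0,1,2,3,4} (was {}); enqueue []
  #5 pop 0: in={0,3,4} → {0,3,4} (was {}); enqueue [3]
  #6 pop 3: in={0,1,2,3,4} → {0,1,2,3,4} (no change)

Fixpoint:
  val[0] = {0,3,4}
  val[1] = {0,1,2,3}
  val[2] = {0,3,4}
  val[3] = {0,1,2,3,4}

yes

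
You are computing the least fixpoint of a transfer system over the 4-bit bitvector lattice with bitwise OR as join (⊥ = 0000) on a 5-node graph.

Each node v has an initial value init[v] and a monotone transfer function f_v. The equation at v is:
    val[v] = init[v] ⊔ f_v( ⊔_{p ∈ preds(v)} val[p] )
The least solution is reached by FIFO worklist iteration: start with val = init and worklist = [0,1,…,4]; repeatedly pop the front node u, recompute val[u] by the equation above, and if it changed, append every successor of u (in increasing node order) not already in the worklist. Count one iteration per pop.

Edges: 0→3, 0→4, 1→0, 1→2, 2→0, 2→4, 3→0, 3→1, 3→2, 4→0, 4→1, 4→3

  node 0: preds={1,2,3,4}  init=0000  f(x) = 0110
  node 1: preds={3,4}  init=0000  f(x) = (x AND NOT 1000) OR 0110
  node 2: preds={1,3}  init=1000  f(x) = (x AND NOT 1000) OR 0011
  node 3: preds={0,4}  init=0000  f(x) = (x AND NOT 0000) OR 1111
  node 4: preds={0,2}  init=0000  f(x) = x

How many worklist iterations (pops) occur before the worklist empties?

Iteration log — 10 steps:
  step 1. node 0  ⊔preds=1000  new=0110  old=0000  +wl: 
  step 2. node 1  ⊔preds=0000  new=0110  old=0000  +wl: 0
  step 3. node 2  ⊔preds=0110  new=1111  old=1000  +wl: 
  step 4. node 3  ⊔preds=0110  new=1111  old=0000  +wl: 1,2
  step 5. node 4  ⊔preds=1111  new=1111  old=0000  +wl: 3
  step 6. node 0  ⊔preds=1111  new=0110  stable
  step 7. node 1  ⊔preds=1111  new=0111  old=0110  +wl: 0
  step 8. node 2  ⊔preds=1111  new=1111  stable
  step 9. node 3  ⊔preds=1111  new=1111  stable
  step 10. node 0  ⊔preds=1111  new=0110  stable

Least fixpoint reached:
  node 0: 0110
  node 1: 0111
  node 2: 1111
  node 3: 1111
  node 4: 1111

10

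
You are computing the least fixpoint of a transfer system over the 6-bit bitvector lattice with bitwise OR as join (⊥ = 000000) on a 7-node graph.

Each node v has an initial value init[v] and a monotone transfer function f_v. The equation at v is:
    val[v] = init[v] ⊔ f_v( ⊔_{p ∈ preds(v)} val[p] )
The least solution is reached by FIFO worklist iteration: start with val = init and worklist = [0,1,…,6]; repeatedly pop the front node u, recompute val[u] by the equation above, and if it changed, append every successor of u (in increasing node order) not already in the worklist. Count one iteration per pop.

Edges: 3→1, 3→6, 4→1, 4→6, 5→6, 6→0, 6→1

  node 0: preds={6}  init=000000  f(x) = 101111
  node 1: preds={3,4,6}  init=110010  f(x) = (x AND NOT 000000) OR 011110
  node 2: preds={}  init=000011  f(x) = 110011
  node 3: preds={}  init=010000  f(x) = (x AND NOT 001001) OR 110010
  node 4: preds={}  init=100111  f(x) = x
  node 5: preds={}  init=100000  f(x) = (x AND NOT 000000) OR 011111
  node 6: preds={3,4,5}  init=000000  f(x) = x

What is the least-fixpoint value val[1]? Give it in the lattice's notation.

111111

Trace (9 dequeues):
  [1] u=0 | in 000000 | out 101111 | prev 000000 | push {}
  [2] u=1 | in 110111 | out 111111 | prev 110010 | push {}
  [3] u=2 | in 000000 | out 110011 | prev 000011 | push {}
  [4] u=3 | in 000000 | out 110010 | prev 010000 | push {1}
  [5] u=4 | in 000000 | out 100111 | ==
  [6] u=5 | in 000000 | out 111111 | prev 100000 | push {}
  [7] u=6 | in 111111 | out 111111 | prev 000000 | push {0}
  [8] u=1 | in 111111 | out 111111 | ==
  [9] u=0 | in 111111 | out 101111 | ==

Converged values:
  [0] 101111
  [1] 111111
  [2] 110011
  [3] 110010
  [4] 100111
  [5] 111111
  [6] 111111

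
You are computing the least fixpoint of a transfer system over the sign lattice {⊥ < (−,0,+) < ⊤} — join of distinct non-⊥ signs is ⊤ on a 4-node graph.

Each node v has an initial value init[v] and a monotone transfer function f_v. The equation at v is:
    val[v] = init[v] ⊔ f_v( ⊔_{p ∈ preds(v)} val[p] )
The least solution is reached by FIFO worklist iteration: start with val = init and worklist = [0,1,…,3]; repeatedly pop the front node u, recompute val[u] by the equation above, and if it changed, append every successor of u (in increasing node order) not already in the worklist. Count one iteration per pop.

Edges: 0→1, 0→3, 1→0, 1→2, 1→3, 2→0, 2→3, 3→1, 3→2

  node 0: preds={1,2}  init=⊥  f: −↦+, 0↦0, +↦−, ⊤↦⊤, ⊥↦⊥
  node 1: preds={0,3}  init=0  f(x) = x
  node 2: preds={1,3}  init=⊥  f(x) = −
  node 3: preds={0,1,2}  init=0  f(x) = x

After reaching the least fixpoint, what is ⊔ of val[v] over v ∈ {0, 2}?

Trace (9 dequeues):
  [1] u=0 | in 0 | out 0 | prev ⊥ | push {}
  [2] u=1 | in 0 | out 0 | ==
  [3] u=2 | in 0 | out − | prev ⊥ | push {0}
  [4] u=3 | in ⊤ | out ⊤ | prev 0 | push {1,2}
  [5] u=0 | in ⊤ | out ⊤ | prev 0 | push {3}
  [6] u=1 | in ⊤ | out ⊤ | prev 0 | push {0}
  [7] u=2 | in ⊤ | out − | ==
  [8] u=3 | in ⊤ | out ⊤ | ==
  [9] u=0 | in ⊤ | out ⊤ | ==

Converged values:
  [0] ⊤
  [1] ⊤
  [2] −
  [3] ⊤

⊤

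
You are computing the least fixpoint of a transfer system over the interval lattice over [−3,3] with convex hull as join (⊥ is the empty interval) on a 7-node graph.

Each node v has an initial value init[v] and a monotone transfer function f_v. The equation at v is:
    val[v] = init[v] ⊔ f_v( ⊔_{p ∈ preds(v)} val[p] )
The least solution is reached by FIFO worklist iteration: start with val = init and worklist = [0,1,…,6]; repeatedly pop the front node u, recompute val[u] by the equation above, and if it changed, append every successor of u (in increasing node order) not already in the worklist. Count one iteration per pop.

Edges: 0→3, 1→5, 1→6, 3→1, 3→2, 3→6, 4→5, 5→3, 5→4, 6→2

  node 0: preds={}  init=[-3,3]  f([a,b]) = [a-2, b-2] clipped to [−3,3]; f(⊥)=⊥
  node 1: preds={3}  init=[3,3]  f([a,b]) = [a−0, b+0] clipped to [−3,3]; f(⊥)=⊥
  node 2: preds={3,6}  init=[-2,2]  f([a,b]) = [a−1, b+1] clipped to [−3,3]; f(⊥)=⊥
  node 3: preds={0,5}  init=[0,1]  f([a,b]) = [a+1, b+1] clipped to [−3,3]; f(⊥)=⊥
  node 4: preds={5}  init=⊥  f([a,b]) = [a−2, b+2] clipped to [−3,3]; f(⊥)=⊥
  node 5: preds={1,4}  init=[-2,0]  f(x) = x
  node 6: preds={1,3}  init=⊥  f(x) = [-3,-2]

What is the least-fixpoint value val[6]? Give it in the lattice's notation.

[-3,-2]

Worklist (13 pops):
  #1 pop 0: in=⊥ → [-3,3] (no change)
  #2 pop 1: in=[0,1] → [0,3] (was [3,3]); enqueue []
  #3 pop 2: in=[0,1] → [-2,2] (no change)
  #4 pop 3: in=[-3,3] → [-2,3] (was [0,1]); enqueue [1,2]
  #5 pop 4: in=[-2,0] → [-3,2] (was ⊥); enqueue []
  #6 pop 5: in=[-3,3] → [-3,3] (was [-2,0]); enqueue [3,4]
  #7 pop 6: in=[-2,3] → [-3,-2] (was ⊥); enqueue []
  #8 pop 1: in=[-2,3] → [-2,3] (was [0,3]); enqueue [5,6]
  #9 pop 2: in=[-3,3] → [-3,3] (was [-2,2]); enqueue []
  #10 pop 3: in=[-3,3] → [-2,3] (no change)
  #11 pop 4: in=[-3,3] → [-3,3] (was [-3,2]); enqueue []
  #12 pop 5: in=[-3,3] → [-3,3] (no change)
  #13 pop 6: in=[-2,3] → [-3,-2] (no change)

Fixpoint:
  val[0] = [-3,3]
  val[1] = [-2,3]
  val[2] = [-3,3]
  val[3] = [-2,3]
  val[4] = [-3,3]
  val[5] = [-3,3]
  val[6] = [-3,-2]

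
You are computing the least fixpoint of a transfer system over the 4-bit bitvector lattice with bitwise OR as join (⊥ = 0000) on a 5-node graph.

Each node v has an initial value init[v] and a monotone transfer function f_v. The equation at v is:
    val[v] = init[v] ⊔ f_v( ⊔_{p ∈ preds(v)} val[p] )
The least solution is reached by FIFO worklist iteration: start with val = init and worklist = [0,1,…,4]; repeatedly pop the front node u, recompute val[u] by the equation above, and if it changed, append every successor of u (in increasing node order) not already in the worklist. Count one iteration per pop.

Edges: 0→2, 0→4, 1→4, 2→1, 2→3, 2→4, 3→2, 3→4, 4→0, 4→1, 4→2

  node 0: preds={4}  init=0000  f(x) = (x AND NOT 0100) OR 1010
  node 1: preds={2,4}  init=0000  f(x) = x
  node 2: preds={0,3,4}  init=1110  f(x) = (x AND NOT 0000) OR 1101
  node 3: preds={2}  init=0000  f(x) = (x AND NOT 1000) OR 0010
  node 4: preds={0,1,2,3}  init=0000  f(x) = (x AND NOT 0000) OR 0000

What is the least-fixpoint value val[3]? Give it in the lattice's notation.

Worklist (10 pops):
  #1 pop 0: in=0000 → 1010 (was 0000); enqueue []
  #2 pop 1: in=1110 → 1110 (was 0000); enqueue []
  #3 pop 2: in=1010 → 1111 (was 1110); enqueue [1]
  #4 pop 3: in=1111 → 0111 (was 0000); enqueue [2]
  #5 pop 4: in=1111 → 1111 (was 0000); enqueue [0]
  #6 pop 1: in=1111 → 1111 (was 1110); enqueue [4]
  #7 pop 2: in=1111 → 1111 (no change)
  #8 pop 0: in=1111 → 1011 (was 1010); enqueue [2]
  #9 pop 4: in=1111 → 1111 (no change)
  #10 pop 2: in=1111 → 1111 (no change)

Fixpoint:
  val[0] = 1011
  val[1] = 1111
  val[2] = 1111
  val[3] = 0111
  val[4] = 1111

0111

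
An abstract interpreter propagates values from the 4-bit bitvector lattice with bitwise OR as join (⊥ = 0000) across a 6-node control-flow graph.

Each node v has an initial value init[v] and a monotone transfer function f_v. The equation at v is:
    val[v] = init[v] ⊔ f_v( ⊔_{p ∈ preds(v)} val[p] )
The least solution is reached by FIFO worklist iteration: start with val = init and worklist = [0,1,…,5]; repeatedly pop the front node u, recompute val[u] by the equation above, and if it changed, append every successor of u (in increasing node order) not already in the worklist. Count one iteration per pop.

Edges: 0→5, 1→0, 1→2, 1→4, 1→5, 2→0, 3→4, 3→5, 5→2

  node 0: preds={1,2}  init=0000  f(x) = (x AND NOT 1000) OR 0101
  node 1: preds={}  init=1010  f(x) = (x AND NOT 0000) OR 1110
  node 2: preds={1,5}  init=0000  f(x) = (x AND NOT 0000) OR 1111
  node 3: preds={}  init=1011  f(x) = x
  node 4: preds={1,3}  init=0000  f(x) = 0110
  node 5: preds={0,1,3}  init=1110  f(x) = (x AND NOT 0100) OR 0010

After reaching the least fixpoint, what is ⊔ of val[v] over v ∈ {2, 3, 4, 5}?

Trace (8 dequeues):
  [1] u=0 | in 1010 | out 0111 | prev 0000 | push {}
  [2] u=1 | in 0000 | out 1110 | prev 1010 | push {0}
  [3] u=2 | in 1110 | out 1111 | prev 0000 | push {}
  [4] u=3 | in 0000 | out 1011 | ==
  [5] u=4 | in 1111 | out 0110 | prev 0000 | push {}
  [6] u=5 | in 1111 | out 1111 | prev 1110 | push {2}
  [7] u=0 | in 1111 | out 0111 | ==
  [8] u=2 | in 1111 | out 1111 | ==

Converged values:
  [0] 0111
  [1] 1110
  [2] 1111
  [3] 1011
  [4] 0110
  [5] 1111

1111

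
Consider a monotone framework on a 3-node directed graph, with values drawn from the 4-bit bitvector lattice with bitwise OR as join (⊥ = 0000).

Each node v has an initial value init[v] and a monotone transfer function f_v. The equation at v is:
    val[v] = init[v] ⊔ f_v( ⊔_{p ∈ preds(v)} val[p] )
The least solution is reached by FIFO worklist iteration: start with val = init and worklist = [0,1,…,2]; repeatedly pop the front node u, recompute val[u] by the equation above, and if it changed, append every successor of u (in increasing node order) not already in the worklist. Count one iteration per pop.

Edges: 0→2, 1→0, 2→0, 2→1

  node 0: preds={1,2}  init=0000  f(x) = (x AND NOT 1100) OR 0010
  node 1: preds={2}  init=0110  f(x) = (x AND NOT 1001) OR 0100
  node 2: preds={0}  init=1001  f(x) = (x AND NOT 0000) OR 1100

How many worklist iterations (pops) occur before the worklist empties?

Worklist (5 pops):
  #1 pop 0: in=1111 → 0011 (was 0000); enqueue []
  #2 pop 1: in=1001 → 0110 (no change)
  #3 pop 2: in=0011 → 1111 (was 1001); enqueue [0,1]
  #4 pop 0: in=1111 → 0011 (no change)
  #5 pop 1: in=1111 → 0110 (no change)

Fixpoint:
  val[0] = 0011
  val[1] = 0110
  val[2] = 1111

5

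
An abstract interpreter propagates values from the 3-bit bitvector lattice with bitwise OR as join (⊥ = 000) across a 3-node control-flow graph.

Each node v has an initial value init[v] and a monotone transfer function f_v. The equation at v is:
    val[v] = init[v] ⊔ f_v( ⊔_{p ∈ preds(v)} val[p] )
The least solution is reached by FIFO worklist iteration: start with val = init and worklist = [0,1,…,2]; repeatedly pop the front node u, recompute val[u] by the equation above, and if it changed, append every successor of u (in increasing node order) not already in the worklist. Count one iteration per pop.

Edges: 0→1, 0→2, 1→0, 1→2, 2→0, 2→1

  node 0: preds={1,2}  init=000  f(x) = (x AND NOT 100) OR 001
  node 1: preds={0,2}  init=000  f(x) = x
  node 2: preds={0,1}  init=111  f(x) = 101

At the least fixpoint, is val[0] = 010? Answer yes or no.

no

Worklist (4 pops):
  #1 pop 0: in=111 → 011 (was 000); enqueue []
  #2 pop 1: in=111 → 111 (was 000); enqueue [0]
  #3 pop 2: in=111 → 111 (no change)
  #4 pop 0: in=111 → 011 (no change)

Fixpoint:
  val[0] = 011
  val[1] = 111
  val[2] = 111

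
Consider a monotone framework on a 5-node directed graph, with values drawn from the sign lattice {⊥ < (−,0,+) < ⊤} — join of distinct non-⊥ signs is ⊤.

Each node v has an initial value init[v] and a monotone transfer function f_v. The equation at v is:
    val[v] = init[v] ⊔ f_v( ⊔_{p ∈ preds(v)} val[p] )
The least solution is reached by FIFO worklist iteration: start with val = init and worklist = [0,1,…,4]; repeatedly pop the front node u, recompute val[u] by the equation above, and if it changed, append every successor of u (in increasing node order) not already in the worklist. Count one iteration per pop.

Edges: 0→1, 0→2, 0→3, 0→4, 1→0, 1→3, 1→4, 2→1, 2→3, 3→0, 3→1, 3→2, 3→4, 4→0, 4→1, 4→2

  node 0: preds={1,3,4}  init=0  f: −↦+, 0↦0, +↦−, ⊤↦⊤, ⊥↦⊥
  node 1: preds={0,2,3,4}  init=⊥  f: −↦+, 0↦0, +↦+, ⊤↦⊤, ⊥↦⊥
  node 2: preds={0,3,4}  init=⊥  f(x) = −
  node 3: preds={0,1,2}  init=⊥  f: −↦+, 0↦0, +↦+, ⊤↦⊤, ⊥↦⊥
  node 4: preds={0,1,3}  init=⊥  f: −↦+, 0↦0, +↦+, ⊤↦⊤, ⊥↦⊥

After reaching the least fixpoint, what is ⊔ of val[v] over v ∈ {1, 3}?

Worklist (11 pops):
  #1 pop 0: in=⊥ → 0 (no change)
  #2 pop 1: in=0 → 0 (was ⊥); enqueue [0]
  #3 pop 2: in=0 → − (was ⊥); enqueue [1]
  #4 pop 3: in=⊤ → ⊤ (was ⊥); enqueue [2]
  #5 pop 4: in=⊤ → ⊤ (was ⊥); enqueue []
  #6 pop 0: in=⊤ → ⊤ (was 0); enqueue [3,4]
  #7 pop 1: in=⊤ → ⊤ (was 0); enqueue [0]
  #8 pop 2: in=⊤ → − (no change)
  #9 pop 3: in=⊤ → ⊤ (no change)
  #10 pop 4: in=⊤ → ⊤ (no change)
  #11 pop 0: in=⊤ → ⊤ (no change)

Fixpoint:
  val[0] = ⊤
  val[1] = ⊤
  val[2] = −
  val[3] = ⊤
  val[4] = ⊤

⊤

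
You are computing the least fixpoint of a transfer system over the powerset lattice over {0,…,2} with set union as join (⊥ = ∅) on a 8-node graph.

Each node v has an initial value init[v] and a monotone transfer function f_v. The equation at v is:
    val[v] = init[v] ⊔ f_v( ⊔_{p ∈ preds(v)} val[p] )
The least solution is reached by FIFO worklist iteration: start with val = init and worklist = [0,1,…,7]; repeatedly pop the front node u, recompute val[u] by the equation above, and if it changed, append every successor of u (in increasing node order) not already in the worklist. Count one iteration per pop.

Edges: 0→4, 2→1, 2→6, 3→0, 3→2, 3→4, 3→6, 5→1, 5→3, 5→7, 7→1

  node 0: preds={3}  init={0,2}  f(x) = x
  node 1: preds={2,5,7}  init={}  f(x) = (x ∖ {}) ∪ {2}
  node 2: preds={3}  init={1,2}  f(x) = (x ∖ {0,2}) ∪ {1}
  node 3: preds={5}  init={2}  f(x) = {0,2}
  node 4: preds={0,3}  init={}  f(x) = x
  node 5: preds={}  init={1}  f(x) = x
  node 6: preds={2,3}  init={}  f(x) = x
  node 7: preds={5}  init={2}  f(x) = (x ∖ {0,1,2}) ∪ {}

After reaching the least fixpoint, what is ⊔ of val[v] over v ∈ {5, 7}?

{1,2}

Worklist (10 pops):
  #1 pop 0: in={2} → {0,2} (no change)
  #2 pop 1: in={1,2} → {1,2} (was {}); enqueue []
  #3 pop 2: in={2} → {1,2} (no change)
  #4 pop 3: in={1} → {0,2} (was {2}); enqueue [0,2]
  #5 pop 4: in={0,2} → {0,2} (was {}); enqueue []
  #6 pop 5: in={} → {1} (no change)
  #7 pop 6: in={0,1,2} → {0,1,2} (was {}); enqueue []
  #8 pop 7: in={1} → {2} (no change)
  #9 pop 0: in={0,2} → {0,2} (no change)
  #10 pop 2: in={0,2} → {1,2} (no change)

Fixpoint:
  val[0] = {0,2}
  val[1] = {1,2}
  val[2] = {1,2}
  val[3] = {0,2}
  val[4] = {0,2}
  val[5] = {1}
  val[6] = {0,1,2}
  val[7] = {2}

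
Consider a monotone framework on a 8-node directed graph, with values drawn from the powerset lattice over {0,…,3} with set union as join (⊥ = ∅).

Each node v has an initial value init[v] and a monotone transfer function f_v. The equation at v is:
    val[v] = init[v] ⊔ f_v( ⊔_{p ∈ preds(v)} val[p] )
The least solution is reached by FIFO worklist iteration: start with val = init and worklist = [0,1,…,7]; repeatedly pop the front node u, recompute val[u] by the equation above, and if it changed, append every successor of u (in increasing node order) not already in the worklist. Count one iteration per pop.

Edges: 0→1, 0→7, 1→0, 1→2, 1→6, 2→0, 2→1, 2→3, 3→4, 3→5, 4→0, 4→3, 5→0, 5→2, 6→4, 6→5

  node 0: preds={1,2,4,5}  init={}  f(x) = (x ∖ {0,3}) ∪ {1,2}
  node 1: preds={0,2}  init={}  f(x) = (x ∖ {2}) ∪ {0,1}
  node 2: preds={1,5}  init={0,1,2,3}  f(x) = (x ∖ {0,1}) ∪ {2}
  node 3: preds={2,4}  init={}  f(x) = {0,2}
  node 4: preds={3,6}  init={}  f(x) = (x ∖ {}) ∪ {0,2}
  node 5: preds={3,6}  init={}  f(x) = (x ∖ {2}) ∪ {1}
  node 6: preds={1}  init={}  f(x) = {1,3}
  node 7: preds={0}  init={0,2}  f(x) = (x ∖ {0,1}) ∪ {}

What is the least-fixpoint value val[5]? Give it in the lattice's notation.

Trace (16 dequeues):
  [1] u=0 | in {0,1,2,3} | out {1,2} | prev {} | push {}
  [2] u=1 | in {0,1,2,3} | out {0,1,3} | prev {} | push {0}
  [3] u=2 | in {0,1,3} | out {0,1,2,3} | ==
  [4] u=3 | in {0,1,2,3} | out {0,2} | prev {} | push {}
  [5] u=4 | in {0,2} | out {0,2} | prev {} | push {3}
  [6] u=5 | in {0,2} | out {0,1} | prev {} | push {2}
  [7] u=6 | in {0,1,3} | out {1,3} | prev {} | push {4,5}
  [8] u=7 | in {1,2} | out {0,2} | ==
  [9] u=0 | in {0,1,2,3} | out {1,2} | ==
  [10] u=3 | in {0,1,2,3} | out {0,2} | ==
  [11] u=2 | in {0,1,3} | out {0,1,2,3} | ==
  [12] u=4 | in {0,1,2,3} | out {0,1,2,3} | prev {0,2} | push {0,3}
  [13] u=5 | in {0,1,2,3} | out {0,1,3} | prev {0,1} | push {2}
  [14] u=0 | in {0,1,2,3} | out {1,2} | ==
  [15] u=3 | in {0,1,2,3} | out {0,2} | ==
  [16] u=2 | in {0,1,3} | out {0,1,2,3} | ==

Converged values:
  [0] {1,2}
  [1] {0,1,3}
  [2] {0,1,2,3}
  [3] {0,2}
  [4] {0,1,2,3}
  [5] {0,1,3}
  [6] {1,3}
  [7] {0,2}

{0,1,3}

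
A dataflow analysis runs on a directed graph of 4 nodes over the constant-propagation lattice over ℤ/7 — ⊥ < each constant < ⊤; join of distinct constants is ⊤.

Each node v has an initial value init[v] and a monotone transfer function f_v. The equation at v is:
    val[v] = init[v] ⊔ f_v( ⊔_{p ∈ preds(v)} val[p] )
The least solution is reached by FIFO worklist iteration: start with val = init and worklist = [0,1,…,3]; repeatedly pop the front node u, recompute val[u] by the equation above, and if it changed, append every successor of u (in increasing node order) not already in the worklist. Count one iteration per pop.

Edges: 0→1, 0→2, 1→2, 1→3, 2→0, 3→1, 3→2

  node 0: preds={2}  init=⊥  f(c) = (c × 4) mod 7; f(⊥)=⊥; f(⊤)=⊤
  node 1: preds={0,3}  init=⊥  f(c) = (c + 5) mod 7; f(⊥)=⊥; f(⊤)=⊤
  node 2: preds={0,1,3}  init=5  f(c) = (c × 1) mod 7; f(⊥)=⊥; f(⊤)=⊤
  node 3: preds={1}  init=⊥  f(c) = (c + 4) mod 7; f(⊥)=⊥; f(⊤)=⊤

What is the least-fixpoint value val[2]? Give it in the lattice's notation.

Iteration log — 10 steps:
  step 1. node 0  ⊔preds=5  new=6  old=⊥  +wl: 
  step 2. node 1  ⊔preds=6  new=4  old=⊥  +wl: 
  step 3. node 2  ⊔preds=⊤  new=⊤  old=5  +wl: 0
  step 4. node 3  ⊔preds=4  new=1  old=⊥  +wl: 1,2
  step 5. node 0  ⊔preds=⊤  new=⊤  old=6  +wl: 
  step 6. node 1  ⊔preds=⊤  new=⊤  old=4  +wl: 3
  step 7. node 2  ⊔preds=⊤  new=⊤  stable
  step 8. node 3  ⊔preds=⊤  new=⊤  old=1  +wl: 1,2
  step 9. node 1  ⊔preds=⊤  new=⊤  stable
  step 10. node 2  ⊔preds=⊤  new=⊤  stable

Least fixpoint reached:
  node 0: ⊤
  node 1: ⊤
  node 2: ⊤
  node 3: ⊤

⊤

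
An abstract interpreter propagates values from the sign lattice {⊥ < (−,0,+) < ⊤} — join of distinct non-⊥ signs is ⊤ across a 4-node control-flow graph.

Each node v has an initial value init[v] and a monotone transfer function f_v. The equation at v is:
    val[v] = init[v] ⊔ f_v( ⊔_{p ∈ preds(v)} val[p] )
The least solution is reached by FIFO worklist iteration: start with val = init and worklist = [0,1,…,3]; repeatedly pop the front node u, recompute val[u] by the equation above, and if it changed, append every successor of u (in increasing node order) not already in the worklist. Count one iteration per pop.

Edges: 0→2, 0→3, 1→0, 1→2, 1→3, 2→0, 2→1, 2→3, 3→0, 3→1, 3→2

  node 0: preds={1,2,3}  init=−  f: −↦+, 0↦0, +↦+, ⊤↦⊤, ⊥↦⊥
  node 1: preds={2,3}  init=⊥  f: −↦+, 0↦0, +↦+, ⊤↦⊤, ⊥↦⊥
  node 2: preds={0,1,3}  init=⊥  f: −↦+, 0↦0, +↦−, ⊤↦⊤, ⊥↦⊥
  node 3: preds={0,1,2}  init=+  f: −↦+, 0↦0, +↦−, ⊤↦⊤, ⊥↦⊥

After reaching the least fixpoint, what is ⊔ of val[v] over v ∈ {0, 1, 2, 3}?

Worklist (9 pops):
  #1 pop 0: in=+ → ⊤ (was −); enqueue []
  #2 pop 1: in=+ → + (was ⊥); enqueue [0]
  #3 pop 2: in=⊤ → ⊤ (was ⊥); enqueue [1]
  #4 pop 3: in=⊤ → ⊤ (was +); enqueue [2]
  #5 pop 0: in=⊤ → ⊤ (no change)
  #6 pop 1: in=⊤ → ⊤ (was +); enqueue [0,3]
  #7 pop 2: in=⊤ → ⊤ (no change)
  #8 pop 0: in=⊤ → ⊤ (no change)
  #9 pop 3: in=⊤ → ⊤ (no change)

Fixpoint:
  val[0] = ⊤
  val[1] = ⊤
  val[2] = ⊤
  val[3] = ⊤

⊤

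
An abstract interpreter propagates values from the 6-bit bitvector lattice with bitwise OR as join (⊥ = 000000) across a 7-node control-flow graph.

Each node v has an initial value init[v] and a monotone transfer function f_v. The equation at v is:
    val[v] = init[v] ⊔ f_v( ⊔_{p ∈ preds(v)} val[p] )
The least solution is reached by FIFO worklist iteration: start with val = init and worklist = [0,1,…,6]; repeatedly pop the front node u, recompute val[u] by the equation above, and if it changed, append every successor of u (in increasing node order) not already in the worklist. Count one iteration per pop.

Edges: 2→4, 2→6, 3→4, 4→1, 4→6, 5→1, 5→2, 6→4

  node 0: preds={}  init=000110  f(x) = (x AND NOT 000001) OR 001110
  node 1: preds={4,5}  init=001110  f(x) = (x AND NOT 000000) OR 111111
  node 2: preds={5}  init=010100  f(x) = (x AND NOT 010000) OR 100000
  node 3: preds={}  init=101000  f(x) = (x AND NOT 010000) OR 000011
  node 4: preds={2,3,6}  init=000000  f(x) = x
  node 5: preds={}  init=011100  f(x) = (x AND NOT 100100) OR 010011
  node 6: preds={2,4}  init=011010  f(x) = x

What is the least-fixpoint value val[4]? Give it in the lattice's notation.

Iteration log — 11 steps:
  step 1. node 0  ⊔preds=000000  new=001110  old=000110  +wl: 
  step 2. node 1  ⊔preds=011100  new=111111  old=001110  +wl: 
  step 3. node 2  ⊔preds=011100  new=111100  old=010100  +wl: 
  step 4. node 3  ⊔preds=000000  new=101011  old=101000  +wl: 
  step 5. node 4  ⊔preds=111111  new=111111  old=000000  +wl: 1
  step 6. node 5  ⊔preds=000000  new=011111  old=011100  +wl: 2
  step 7. node 6  ⊔preds=111111  new=111111  old=011010  +wl: 4
  step 8. node 1  ⊔preds=111111  new=111111  stable
  step 9. node 2  ⊔preds=011111  new=111111  old=111100  +wl: 6
  step 10. node 4  ⊔preds=111111  new=111111  stable
  step 11. node 6  ⊔preds=111111  new=111111  stable

Least fixpoint reached:
  node 0: 001110
  node 1: 111111
  node 2: 111111
  node 3: 101011
  node 4: 111111
  node 5: 011111
  node 6: 111111

111111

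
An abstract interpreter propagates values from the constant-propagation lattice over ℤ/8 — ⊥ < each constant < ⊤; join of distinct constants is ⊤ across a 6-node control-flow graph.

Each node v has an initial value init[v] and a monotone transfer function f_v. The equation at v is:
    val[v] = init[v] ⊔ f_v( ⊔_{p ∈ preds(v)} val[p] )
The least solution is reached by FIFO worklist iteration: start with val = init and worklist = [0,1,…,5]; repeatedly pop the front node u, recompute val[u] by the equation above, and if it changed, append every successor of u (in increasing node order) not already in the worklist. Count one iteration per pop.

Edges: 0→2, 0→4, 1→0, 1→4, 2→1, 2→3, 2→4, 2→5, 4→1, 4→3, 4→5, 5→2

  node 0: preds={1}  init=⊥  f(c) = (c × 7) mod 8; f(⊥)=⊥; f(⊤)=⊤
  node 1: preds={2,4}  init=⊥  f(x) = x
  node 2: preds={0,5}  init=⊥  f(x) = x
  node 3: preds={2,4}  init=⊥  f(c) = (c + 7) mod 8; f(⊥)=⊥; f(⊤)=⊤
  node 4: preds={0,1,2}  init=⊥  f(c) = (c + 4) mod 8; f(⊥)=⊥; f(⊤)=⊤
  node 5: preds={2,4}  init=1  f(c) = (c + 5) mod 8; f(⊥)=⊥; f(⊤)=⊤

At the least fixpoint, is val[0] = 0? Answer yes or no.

Iteration log — 15 steps:
  step 1. node 0  ⊔preds=⊥  new=⊥  stable
  step 2. node 1  ⊔preds=⊥  new=⊥  stable
  step 3. node 2  ⊔preds=1  new=1  old=⊥  +wl: 1
  step 4. node 3  ⊔preds=1  new=0  old=⊥  +wl: 
  step 5. node 4  ⊔preds=1  new=5  old=⊥  +wl: 3
  step 6. node 5  ⊔preds=⊤  new=⊤  old=1  +wl: 2
  step 7. node 1  ⊔preds=⊤  new=⊤  old=⊥  +wl: 0,4
  step 8. node 3  ⊔preds=⊤  new=⊤  old=0  +wl: 
  step 9. node 2  ⊔preds=⊤  new=⊤  old=1  +wl: 1,3,5
  step 10. node 0  ⊔preds=⊤  new=⊤  old=⊥  +wl: 2
  step 11. node 4  ⊔preds=⊤  new=⊤  old=5  +wl: 
  step 12. node 1  ⊔preds=⊤  new=⊤  stable
  step 13. node 3  ⊔preds=⊤  new=⊤  stable
  step 14. node 5  ⊔preds=⊤  new=⊤  stable
  step 15. node 2  ⊔preds=⊤  new=⊤  stable

Least fixpoint reached:
  node 0: ⊤
  node 1: ⊤
  node 2: ⊤
  node 3: ⊤
  node 4: ⊤
  node 5: ⊤

no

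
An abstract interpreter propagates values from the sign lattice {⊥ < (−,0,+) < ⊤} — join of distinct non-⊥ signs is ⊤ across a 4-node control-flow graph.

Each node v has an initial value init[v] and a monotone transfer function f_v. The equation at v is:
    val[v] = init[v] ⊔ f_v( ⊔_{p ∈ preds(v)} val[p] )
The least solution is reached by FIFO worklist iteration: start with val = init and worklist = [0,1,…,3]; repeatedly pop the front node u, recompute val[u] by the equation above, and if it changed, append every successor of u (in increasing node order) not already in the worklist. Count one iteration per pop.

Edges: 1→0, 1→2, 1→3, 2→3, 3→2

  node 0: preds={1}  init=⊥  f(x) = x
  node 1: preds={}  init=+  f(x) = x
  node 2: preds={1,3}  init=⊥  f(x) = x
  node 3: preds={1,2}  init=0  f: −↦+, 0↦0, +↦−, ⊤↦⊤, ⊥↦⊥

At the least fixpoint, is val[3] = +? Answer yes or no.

no

Worklist (5 pops):
  #1 pop 0: in=+ → + (was ⊥); enqueue []
  #2 pop 1: in=⊥ → + (no change)
  #3 pop 2: in=⊤ → ⊤ (was ⊥); enqueue []
  #4 pop 3: in=⊤ → ⊤ (was 0); enqueue [2]
  #5 pop 2: in=⊤ → ⊤ (no change)

Fixpoint:
  val[0] = +
  val[1] = +
  val[2] = ⊤
  val[3] = ⊤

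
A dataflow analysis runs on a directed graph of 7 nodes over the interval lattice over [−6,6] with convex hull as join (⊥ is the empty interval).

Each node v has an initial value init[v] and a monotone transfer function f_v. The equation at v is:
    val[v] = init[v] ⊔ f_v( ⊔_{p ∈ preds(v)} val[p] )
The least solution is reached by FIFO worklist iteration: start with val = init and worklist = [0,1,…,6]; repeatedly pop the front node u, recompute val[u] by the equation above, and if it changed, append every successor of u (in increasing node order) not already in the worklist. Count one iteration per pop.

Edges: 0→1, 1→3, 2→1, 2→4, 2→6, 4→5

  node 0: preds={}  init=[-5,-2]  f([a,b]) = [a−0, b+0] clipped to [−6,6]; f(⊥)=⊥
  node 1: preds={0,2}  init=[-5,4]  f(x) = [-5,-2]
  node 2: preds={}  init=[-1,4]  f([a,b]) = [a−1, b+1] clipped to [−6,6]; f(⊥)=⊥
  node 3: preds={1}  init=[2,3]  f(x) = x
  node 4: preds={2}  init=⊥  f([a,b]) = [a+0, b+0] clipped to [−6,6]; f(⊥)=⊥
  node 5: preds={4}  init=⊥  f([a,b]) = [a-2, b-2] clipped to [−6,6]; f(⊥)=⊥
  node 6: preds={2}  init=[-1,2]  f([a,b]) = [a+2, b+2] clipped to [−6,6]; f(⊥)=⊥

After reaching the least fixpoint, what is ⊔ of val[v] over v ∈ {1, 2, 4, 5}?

Worklist (7 pops):
  #1 pop 0: in=⊥ → [-5,-2] (no change)
  #2 pop 1: in=[-5,4] → [-5,4] (no change)
  #3 pop 2: in=⊥ → [-1,4] (no change)
  #4 pop 3: in=[-5,4] → [-5,4] (was [2,3]); enqueue []
  #5 pop 4: in=[-1,4] → [-1,4] (was ⊥); enqueue []
  #6 pop 5: in=[-1,4] → [-3,2] (was ⊥); enqueue []
  #7 pop 6: in=[-1,4] → [-1,6] (was [-1,2]); enqueue []

Fixpoint:
  val[0] = [-5,-2]
  val[1] = [-5,4]
  val[2] = [-1,4]
  val[3] = [-5,4]
  val[4] = [-1,4]
  val[5] = [-3,2]
  val[6] = [-1,6]

[-5,4]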